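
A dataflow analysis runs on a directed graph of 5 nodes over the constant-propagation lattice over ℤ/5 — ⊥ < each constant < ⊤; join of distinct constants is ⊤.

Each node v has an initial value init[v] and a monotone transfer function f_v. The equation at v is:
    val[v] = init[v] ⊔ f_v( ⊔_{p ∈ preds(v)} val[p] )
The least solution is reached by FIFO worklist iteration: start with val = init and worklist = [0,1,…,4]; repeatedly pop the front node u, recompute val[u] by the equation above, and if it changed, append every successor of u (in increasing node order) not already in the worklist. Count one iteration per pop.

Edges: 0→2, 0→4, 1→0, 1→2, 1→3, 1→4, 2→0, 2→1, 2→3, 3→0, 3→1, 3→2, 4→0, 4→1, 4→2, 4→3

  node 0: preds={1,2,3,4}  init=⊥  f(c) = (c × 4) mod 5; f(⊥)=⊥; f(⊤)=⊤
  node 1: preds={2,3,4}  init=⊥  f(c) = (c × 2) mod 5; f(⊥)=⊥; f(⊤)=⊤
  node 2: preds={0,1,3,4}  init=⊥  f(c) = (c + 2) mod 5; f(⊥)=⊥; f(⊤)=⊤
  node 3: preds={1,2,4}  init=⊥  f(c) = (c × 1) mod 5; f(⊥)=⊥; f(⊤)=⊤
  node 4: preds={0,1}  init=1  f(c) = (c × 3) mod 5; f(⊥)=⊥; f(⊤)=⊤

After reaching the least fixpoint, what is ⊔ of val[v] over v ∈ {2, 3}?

⊤

Trace (11 dequeues):
  [1] u=0 | in 1 | out 4 | prev ⊥ | push {}
  [2] u=1 | in 1 | out 2 | prev ⊥ | push {0}
  [3] u=2 | in ⊤ | out ⊤ | prev ⊥ | push {1}
  [4] u=3 | in ⊤ | out ⊤ | prev ⊥ | push {2}
  [5] u=4 | in ⊤ | out ⊤ | prev 1 | push {3}
  [6] u=0 | in ⊤ | out ⊤ | prev 4 | push {4}
  [7] u=1 | in ⊤ | out ⊤ | prev 2 | push {0}
  [8] u=2 | in ⊤ | out ⊤ | ==
  [9] u=3 | in ⊤ | out ⊤ | ==
  [10] u=4 | in ⊤ | out ⊤ | ==
  [11] u=0 | in ⊤ | out ⊤ | ==

Converged values:
  [0] ⊤
  [1] ⊤
  [2] ⊤
  [3] ⊤
  [4] ⊤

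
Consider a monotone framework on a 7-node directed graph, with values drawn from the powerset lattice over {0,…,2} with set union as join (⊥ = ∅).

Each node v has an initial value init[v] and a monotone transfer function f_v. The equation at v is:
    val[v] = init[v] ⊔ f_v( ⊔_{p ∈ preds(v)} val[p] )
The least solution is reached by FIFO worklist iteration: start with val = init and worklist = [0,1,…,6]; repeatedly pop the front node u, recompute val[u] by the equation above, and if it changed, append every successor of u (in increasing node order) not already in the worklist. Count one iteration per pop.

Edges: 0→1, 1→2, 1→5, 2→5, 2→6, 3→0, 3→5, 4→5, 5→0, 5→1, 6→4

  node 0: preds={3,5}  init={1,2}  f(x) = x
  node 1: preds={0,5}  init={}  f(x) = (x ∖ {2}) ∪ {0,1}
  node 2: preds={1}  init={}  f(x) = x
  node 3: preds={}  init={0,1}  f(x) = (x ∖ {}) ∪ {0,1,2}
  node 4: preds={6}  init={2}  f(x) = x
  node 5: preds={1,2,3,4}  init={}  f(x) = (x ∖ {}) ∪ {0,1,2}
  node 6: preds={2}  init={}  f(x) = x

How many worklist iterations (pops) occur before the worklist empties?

11

Trace (11 dequeues):
  [1] u=0 | in {0,1} | out {0,1,2} | prev {1,2} | push {}
  [2] u=1 | in {0,1,2} | out {0,1} | prev {} | push {}
  [3] u=2 | in {0,1} | out {0,1} | prev {} | push {}
  [4] u=3 | in {} | out {0,1,2} | prev {0,1} | push {0}
  [5] u=4 | in {} | out {2} | ==
  [6] u=5 | in {0,1,2} | out {0,1,2} | prev {} | push {1}
  [7] u=6 | in {0,1} | out {0,1} | prev {} | push {4}
  [8] u=0 | in {0,1,2} | out {0,1,2} | ==
  [9] u=1 | in {0,1,2} | out {0,1} | ==
  [10] u=4 | in {0,1} | out {0,1,2} | prev {2} | push {5}
  [11] u=5 | in {0,1,2} | out {0,1,2} | ==

Converged values:
  [0] {0,1,2}
  [1] {0,1}
  [2] {0,1}
  [3] {0,1,2}
  [4] {0,1,2}
  [5] {0,1,2}
  [6] {0,1}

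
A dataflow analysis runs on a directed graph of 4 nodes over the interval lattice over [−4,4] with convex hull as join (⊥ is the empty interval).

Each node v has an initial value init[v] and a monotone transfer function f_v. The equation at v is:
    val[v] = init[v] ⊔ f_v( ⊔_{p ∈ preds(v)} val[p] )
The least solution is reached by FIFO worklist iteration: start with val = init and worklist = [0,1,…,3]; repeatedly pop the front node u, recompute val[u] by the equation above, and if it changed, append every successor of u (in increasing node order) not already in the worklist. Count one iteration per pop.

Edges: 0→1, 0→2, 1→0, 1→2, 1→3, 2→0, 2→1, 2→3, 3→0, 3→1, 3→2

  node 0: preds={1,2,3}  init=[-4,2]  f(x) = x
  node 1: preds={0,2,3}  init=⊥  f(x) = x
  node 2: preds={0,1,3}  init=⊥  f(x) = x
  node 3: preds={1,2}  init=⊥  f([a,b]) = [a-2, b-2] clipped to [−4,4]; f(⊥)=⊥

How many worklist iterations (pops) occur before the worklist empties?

7

Iteration log — 7 steps:
  step 1. node 0  ⊔preds=⊥  new=[-4,2]  stable
  step 2. node 1  ⊔preds=[-4,2]  new=[-4,2]  old=⊥  +wl: 0
  step 3. node 2  ⊔preds=[-4,2]  new=[-4,2]  old=⊥  +wl: 1
  step 4. node 3  ⊔preds=[-4,2]  new=[-4,0]  old=⊥  +wl: 2
  step 5. node 0  ⊔preds=[-4,2]  new=[-4,2]  stable
  step 6. node 1  ⊔preds=[-4,2]  new=[-4,2]  stable
  step 7. node 2  ⊔preds=[-4,2]  new=[-4,2]  stable

Least fixpoint reached:
  node 0: [-4,2]
  node 1: [-4,2]
  node 2: [-4,2]
  node 3: [-4,0]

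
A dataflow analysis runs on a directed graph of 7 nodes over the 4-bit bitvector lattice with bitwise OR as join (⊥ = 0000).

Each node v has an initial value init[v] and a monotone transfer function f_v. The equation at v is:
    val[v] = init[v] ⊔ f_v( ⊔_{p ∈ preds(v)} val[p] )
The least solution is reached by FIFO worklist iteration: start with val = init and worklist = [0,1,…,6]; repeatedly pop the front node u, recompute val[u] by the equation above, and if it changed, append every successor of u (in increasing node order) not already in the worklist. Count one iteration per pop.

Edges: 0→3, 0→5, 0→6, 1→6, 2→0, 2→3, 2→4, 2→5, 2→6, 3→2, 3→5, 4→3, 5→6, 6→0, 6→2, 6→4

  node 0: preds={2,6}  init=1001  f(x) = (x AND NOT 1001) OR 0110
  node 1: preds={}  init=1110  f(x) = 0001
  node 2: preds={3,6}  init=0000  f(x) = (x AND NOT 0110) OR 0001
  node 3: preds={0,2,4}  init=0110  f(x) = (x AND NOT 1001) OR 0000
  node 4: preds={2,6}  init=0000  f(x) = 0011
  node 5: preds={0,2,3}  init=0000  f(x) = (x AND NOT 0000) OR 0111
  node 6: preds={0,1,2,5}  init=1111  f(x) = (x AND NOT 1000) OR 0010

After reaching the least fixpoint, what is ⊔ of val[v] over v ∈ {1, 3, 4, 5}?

Trace (9 dequeues):
  [1] u=0 | in 1111 | out 1111 | prev 1001 | push {}
  [2] u=1 | in 0000 | out 1111 | prev 1110 | push {}
  [3] u=2 | in 1111 | out 1001 | prev 0000 | push {0}
  [4] u=3 | in 1111 | out 0110 | ==
  [5] u=4 | in 1111 | out 0011 | prev 0000 | push {3}
  [6] u=5 | in 1111 | out 1111 | prev 0000 | push {}
  [7] u=6 | in 1111 | out 1111 | ==
  [8] u=0 | in 1111 | out 1111 | ==
  [9] u=3 | in 1111 | out 0110 | ==

Converged values:
  [0] 1111
  [1] 1111
  [2] 1001
  [3] 0110
  [4] 0011
  [5] 1111
  [6] 1111

1111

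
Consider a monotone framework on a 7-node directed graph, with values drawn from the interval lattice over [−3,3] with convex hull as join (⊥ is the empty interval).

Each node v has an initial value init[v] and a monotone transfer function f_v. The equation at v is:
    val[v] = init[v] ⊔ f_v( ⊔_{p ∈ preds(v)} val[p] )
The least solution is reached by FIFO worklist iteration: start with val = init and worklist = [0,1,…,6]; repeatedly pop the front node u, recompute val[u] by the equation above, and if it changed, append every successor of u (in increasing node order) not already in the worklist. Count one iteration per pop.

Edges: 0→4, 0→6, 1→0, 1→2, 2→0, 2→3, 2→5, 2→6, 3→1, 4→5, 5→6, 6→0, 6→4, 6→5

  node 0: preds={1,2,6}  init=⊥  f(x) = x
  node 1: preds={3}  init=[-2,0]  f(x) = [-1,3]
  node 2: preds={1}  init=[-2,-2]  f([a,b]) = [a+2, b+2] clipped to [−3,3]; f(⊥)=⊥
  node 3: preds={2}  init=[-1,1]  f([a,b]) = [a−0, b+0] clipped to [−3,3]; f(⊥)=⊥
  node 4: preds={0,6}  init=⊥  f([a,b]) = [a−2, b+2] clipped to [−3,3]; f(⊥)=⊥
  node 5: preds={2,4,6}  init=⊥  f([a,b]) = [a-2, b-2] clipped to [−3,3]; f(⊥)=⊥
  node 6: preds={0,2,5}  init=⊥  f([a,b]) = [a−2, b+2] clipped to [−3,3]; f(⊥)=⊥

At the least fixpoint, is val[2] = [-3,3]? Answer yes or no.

no

Trace (12 dequeues):
  [1] u=0 | in [-2,0] | out [-2,0] | prev ⊥ | push {}
  [2] u=1 | in [-1,1] | out [-2,3] | prev [-2,0] | push {0}
  [3] u=2 | in [-2,3] | out [-2,3] | prev [-2,-2] | push {}
  [4] u=3 | in [-2,3] | out [-2,3] | prev [-1,1] | push {1}
  [5] u=4 | in [-2,0] | out [-3,2] | prev ⊥ | push {}
  [6] u=5 | in [-3,3] | out [-3,1] | prev ⊥ | push {}
  [7] u=6 | in [-3,3] | out [-3,3] | prev ⊥ | push {4,5}
  [8] u=0 | in [-3,3] | out [-3,3] | prev [-2,0] | push {6}
  [9] u=1 | in [-2,3] | out [-2,3] | ==
  [10] u=4 | in [-3,3] | out [-3,3] | prev [-3,2] | push {}
  [11] u=5 | in [-3,3] | out [-3,1] | ==
  [12] u=6 | in [-3,3] | out [-3,3] | ==

Converged values:
  [0] [-3,3]
  [1] [-2,3]
  [2] [-2,3]
  [3] [-2,3]
  [4] [-3,3]
  [5] [-3,1]
  [6] [-3,3]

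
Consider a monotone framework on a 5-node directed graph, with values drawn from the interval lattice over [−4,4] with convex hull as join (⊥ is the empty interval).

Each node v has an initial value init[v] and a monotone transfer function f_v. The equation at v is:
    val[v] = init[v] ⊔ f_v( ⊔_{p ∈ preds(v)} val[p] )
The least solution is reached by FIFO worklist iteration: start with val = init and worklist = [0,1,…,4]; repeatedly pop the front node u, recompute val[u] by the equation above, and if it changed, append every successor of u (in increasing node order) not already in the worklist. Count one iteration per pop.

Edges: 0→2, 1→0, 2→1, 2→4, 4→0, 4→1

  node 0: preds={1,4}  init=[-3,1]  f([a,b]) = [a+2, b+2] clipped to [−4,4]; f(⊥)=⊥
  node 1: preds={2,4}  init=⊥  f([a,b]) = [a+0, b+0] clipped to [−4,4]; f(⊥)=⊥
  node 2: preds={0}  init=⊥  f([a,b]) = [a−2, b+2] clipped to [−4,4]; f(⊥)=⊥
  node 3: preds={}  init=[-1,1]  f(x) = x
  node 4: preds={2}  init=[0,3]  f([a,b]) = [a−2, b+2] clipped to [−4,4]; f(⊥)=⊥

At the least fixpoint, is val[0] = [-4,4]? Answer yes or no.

Iteration log — 8 steps:
  step 1. node 0  ⊔preds=[0,3]  new=[-3,4]  old=[-3,1]  +wl: 
  step 2. node 1  ⊔preds=[0,3]  new=[0,3]  old=⊥  +wl: 0
  step 3. node 2  ⊔preds=[-3,4]  new=[-4,4]  old=⊥  +wl: 1
  step 4. node 3  ⊔preds=⊥  new=[-1,1]  stable
  step 5. node 4  ⊔preds=[-4,4]  new=[-4,4]  old=[0,3]  +wl: 
  step 6. node 0  ⊔preds=[-4,4]  new=[-3,4]  stable
  step 7. node 1  ⊔preds=[-4,4]  new=[-4,4]  old=[0,3]  +wl: 0
  step 8. node 0  ⊔preds=[-4,4]  new=[-3,4]  stable

Least fixpoint reached:
  node 0: [-3,4]
  node 1: [-4,4]
  node 2: [-4,4]
  node 3: [-1,1]
  node 4: [-4,4]

no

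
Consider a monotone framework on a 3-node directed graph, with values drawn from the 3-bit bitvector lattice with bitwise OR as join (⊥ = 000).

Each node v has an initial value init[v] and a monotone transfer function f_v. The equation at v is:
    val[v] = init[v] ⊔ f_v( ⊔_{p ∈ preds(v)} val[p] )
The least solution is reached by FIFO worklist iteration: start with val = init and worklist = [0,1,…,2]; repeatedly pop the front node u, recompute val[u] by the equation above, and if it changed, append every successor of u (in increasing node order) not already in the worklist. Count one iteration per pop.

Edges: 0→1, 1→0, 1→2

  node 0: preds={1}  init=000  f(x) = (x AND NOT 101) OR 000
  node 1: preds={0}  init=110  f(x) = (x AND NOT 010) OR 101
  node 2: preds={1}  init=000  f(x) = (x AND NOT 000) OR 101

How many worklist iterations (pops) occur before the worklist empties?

Iteration log — 4 steps:
  step 1. node 0  ⊔preds=110  new=010  old=000  +wl: 
  step 2. node 1  ⊔preds=010  new=111  old=110  +wl: 0
  step 3. node 2  ⊔preds=111  new=111  old=000  +wl: 
  step 4. node 0  ⊔preds=111  new=010  stable

Least fixpoint reached:
  node 0: 010
  node 1: 111
  node 2: 111

4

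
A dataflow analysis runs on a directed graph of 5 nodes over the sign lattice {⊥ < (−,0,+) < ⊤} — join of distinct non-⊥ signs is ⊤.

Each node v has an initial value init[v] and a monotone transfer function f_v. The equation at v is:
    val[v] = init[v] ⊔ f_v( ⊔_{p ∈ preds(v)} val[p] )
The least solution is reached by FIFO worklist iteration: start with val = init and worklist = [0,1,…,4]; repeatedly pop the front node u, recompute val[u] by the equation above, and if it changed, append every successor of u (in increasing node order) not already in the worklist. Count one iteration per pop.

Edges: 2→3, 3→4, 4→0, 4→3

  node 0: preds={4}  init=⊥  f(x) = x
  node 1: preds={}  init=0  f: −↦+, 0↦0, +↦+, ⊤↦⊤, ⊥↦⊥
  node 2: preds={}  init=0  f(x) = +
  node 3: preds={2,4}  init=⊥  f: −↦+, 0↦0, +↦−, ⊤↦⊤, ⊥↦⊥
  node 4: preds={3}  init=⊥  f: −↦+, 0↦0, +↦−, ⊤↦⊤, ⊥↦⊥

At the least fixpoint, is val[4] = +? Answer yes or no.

Worklist (7 pops):
  #1 pop 0: in=⊥ → ⊥ (no change)
  #2 pop 1: in=⊥ → 0 (no change)
  #3 pop 2: in=⊥ → ⊤ (was 0); enqueue []
  #4 pop 3: in=⊤ → ⊤ (was ⊥); enqueue []
  #5 pop 4: in=⊤ → ⊤ (was ⊥); enqueue [0,3]
  #6 pop 0: in=⊤ → ⊤ (was ⊥); enqueue []
  #7 pop 3: in=⊤ → ⊤ (no change)

Fixpoint:
  val[0] = ⊤
  val[1] = 0
  val[2] = ⊤
  val[3] = ⊤
  val[4] = ⊤

no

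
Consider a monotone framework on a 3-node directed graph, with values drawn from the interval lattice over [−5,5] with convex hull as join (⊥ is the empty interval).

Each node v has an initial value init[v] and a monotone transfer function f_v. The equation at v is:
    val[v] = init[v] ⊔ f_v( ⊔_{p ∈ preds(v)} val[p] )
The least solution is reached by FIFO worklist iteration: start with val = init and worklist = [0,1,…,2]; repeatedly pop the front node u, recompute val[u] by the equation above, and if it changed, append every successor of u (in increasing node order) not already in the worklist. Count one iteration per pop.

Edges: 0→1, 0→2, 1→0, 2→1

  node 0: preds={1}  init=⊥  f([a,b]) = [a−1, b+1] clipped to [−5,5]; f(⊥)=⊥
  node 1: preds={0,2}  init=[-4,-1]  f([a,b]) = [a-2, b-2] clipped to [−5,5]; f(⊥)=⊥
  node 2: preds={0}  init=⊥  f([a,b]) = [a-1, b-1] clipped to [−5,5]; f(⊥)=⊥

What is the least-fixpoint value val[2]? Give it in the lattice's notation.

Trace (5 dequeues):
  [1] u=0 | in [-4,-1] | out [-5,0] | prev ⊥ | push {}
  [2] u=1 | in [-5,0] | out [-5,-1] | prev [-4,-1] | push {0}
  [3] u=2 | in [-5,0] | out [-5,-1] | prev ⊥ | push {1}
  [4] u=0 | in [-5,-1] | out [-5,0] | ==
  [5] u=1 | in [-5,0] | out [-5,-1] | ==

Converged values:
  [0] [-5,0]
  [1] [-5,-1]
  [2] [-5,-1]

[-5,-1]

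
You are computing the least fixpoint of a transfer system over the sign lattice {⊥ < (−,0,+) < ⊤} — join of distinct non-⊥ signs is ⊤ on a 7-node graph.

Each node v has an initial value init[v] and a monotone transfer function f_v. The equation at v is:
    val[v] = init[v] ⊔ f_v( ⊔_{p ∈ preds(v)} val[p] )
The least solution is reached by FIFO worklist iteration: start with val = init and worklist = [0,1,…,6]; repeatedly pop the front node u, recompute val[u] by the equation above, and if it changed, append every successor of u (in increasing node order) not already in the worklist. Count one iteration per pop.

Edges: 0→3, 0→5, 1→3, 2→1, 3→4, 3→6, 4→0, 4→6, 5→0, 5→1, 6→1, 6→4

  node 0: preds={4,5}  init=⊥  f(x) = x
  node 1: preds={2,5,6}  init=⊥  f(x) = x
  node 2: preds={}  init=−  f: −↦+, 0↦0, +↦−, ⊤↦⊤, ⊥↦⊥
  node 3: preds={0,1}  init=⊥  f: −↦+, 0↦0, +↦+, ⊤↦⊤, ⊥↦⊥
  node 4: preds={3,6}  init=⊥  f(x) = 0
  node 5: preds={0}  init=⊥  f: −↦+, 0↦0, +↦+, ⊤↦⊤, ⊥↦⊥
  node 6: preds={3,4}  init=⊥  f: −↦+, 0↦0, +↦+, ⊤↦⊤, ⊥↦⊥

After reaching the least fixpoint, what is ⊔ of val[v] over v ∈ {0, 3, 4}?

Iteration log — 16 steps:
  step 1. node 0  ⊔preds=⊥  new=⊥  stable
  step 2. node 1  ⊔preds=−  new=−  old=⊥  +wl: 
  step 3. node 2  ⊔preds=⊥  new=−  stable
  step 4. node 3  ⊔preds=−  new=+  old=⊥  +wl: 
  step 5. node 4  ⊔preds=+  new=0  old=⊥  +wl: 0
  step 6. node 5  ⊔preds=⊥  new=⊥  stable
  step 7. node 6  ⊔preds=⊤  new=⊤  old=⊥  +wl: 1,4
  step 8. node 0  ⊔preds=0  new=0  old=⊥  +wl: 3,5
  step 9. node 1  ⊔preds=⊤  new=⊤  old=−  +wl: 
  step 10. node 4  ⊔preds=⊤  new=0  stable
  step 11. node 3  ⊔preds=⊤  new=⊤  old=+  +wl: 4,6
  step 12. node 5  ⊔preds=0  new=0  old=⊥  +wl: 0,1
  step 13. node 4  ⊔preds=⊤  new=0  stable
  step 14. node 6  ⊔preds=⊤  new=⊤  stable
  step 15. node 0  ⊔preds=0  new=0  stable
  step 16. node 1  ⊔preds=⊤  new=⊤  stable

Least fixpoint reached:
  node 0: 0
  node 1: ⊤
  node 2: −
  node 3: ⊤
  node 4: 0
  node 5: 0
  node 6: ⊤

⊤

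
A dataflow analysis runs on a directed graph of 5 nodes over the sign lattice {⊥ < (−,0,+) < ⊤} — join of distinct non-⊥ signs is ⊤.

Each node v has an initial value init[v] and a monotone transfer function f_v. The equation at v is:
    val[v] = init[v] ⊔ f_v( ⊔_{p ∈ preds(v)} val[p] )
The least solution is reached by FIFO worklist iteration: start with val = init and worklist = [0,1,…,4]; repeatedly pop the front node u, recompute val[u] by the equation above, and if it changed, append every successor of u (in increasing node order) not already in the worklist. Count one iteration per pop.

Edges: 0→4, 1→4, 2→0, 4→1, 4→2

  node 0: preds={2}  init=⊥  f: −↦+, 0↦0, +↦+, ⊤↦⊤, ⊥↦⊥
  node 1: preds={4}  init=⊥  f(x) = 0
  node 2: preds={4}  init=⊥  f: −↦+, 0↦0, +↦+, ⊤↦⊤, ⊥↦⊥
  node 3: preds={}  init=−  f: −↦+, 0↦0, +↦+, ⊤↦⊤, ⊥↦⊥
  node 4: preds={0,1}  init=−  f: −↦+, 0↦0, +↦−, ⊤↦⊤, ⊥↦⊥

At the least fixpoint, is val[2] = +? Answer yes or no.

no

Worklist (11 pops):
  #1 pop 0: in=⊥ → ⊥ (no change)
  #2 pop 1: in=− → 0 (was ⊥); enqueue []
  #3 pop 2: in=− → + (was ⊥); enqueue [0]
  #4 pop 3: in=⊥ → − (no change)
  #5 pop 4: in=0 → ⊤ (was −); enqueue [1,2]
  #6 pop 0: in=+ → + (was ⊥); enqueue [4]
  #7 pop 1: in=⊤ → 0 (no change)
  #8 pop 2: in=⊤ → ⊤ (was +); enqueue [0]
  #9 pop 4: in=⊤ → ⊤ (no change)
  #10 pop 0: in=⊤ → ⊤ (was +); enqueue [4]
  #11 pop 4: in=⊤ → ⊤ (no change)

Fixpoint:
  val[0] = ⊤
  val[1] = 0
  val[2] = ⊤
  val[3] = −
  val[4] = ⊤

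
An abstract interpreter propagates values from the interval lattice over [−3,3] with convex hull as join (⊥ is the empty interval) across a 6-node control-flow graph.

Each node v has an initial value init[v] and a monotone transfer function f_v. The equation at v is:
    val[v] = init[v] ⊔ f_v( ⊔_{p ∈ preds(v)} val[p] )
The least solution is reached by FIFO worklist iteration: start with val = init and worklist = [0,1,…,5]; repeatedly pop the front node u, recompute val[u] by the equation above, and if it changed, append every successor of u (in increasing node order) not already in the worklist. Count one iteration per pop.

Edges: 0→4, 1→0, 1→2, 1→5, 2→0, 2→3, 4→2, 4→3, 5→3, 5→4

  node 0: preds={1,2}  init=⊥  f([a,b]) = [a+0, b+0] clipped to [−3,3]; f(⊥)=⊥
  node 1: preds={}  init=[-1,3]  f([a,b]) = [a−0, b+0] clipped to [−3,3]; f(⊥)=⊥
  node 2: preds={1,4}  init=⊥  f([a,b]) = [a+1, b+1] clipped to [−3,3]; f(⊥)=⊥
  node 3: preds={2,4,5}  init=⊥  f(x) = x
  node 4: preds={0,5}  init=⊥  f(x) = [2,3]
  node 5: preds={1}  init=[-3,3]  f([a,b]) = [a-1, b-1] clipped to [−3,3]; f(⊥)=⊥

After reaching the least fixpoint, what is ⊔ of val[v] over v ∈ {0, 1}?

Trace (9 dequeues):
  [1] u=0 | in [-1,3] | out [-1,3] | prev ⊥ | push {}
  [2] u=1 | in ⊥ | out [-1,3] | ==
  [3] u=2 | in [-1,3] | out [0,3] | prev ⊥ | push {0}
  [4] u=3 | in [-3,3] | out [-3,3] | prev ⊥ | push {}
  [5] u=4 | in [-3,3] | out [2,3] | prev ⊥ | push {2,3}
  [6] u=5 | in [-1,3] | out [-3,3] | ==
  [7] u=0 | in [-1,3] | out [-1,3] | ==
  [8] u=2 | in [-1,3] | out [0,3] | ==
  [9] u=3 | in [-3,3] | out [-3,3] | ==

Converged values:
  [0] [-1,3]
  [1] [-1,3]
  [2] [0,3]
  [3] [-3,3]
  [4] [2,3]
  [5] [-3,3]

[-1,3]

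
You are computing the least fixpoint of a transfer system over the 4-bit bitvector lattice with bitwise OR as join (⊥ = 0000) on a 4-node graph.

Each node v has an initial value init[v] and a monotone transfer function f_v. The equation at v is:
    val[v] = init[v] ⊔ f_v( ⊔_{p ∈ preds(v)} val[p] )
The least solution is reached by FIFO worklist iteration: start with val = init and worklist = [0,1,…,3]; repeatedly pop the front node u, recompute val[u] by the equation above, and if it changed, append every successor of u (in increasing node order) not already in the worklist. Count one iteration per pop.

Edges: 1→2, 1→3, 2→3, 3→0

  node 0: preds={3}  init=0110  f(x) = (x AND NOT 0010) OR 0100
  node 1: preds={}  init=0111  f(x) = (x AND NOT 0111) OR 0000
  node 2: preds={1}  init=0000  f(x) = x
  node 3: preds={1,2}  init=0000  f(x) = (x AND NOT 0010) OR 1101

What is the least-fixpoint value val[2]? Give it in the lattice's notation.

Worklist (5 pops):
  #1 pop 0: in=0000 → 0110 (no change)
  #2 pop 1: in=0000 → 0111 (no change)
  #3 pop 2: in=0111 → 0111 (was 0000); enqueue []
  #4 pop 3: in=0111 → 1101 (was 0000); enqueue [0]
  #5 pop 0: in=1101 → 1111 (was 0110); enqueue []

Fixpoint:
  val[0] = 1111
  val[1] = 0111
  val[2] = 0111
  val[3] = 1101

0111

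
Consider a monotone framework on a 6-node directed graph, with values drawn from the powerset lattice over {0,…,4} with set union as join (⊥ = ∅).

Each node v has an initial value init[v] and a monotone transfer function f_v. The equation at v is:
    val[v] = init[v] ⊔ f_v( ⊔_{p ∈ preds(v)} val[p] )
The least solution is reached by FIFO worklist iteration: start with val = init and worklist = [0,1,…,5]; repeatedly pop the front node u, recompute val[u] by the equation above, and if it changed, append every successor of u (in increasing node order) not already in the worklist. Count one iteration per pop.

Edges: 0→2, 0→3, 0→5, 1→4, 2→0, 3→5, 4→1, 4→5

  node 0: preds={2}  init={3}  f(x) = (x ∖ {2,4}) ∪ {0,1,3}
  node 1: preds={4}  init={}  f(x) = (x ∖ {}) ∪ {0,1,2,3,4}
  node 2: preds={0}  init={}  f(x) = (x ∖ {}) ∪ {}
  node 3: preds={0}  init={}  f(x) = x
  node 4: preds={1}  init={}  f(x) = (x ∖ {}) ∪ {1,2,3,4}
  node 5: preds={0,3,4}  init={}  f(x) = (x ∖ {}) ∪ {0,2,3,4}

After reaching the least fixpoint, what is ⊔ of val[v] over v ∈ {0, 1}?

Trace (8 dequeues):
  [1] u=0 | in {} | out {0,1,3} | prev {3} | push {}
  [2] u=1 | in {} | out {0,1,2,3,4} | prev {} | push {}
  [3] u=2 | in {0,1,3} | out {0,1,3} | prev {} | push {0}
  [4] u=3 | in {0,1,3} | out {0,1,3} | prev {} | push {}
  [5] u=4 | in {0,1,2,3,4} | out {0,1,2,3,4} | prev {} | push {1}
  [6] u=5 | in {0,1,2,3,4} | out {0,1,2,3,4} | prev {} | push {}
  [7] u=0 | in {0,1,3} | out {0,1,3} | ==
  [8] u=1 | in {0,1,2,3,4} | out {0,1,2,3,4} | ==

Converged values:
  [0] {0,1,3}
  [1] {0,1,2,3,4}
  [2] {0,1,3}
  [3] {0,1,3}
  [4] {0,1,2,3,4}
  [5] {0,1,2,3,4}

{0,1,2,3,4}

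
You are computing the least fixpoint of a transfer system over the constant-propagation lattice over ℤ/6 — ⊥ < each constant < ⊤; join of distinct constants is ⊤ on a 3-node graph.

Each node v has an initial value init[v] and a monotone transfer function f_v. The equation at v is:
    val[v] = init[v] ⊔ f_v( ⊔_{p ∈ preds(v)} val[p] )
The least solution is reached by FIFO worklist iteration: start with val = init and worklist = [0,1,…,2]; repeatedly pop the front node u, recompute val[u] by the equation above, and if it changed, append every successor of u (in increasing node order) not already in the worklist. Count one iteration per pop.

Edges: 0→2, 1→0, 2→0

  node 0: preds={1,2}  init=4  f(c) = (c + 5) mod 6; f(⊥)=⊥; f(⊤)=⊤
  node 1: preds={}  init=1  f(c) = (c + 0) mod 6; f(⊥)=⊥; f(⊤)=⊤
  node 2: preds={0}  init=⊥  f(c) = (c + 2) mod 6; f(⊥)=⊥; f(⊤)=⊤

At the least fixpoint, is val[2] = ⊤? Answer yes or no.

Iteration log — 4 steps:
  step 1. node 0  ⊔preds=1  new=⊤  old=4  +wl: 
  step 2. node 1  ⊔preds=⊥  new=1  stable
  step 3. node 2  ⊔preds=⊤  new=⊤  old=⊥  +wl: 0
  step 4. node 0  ⊔preds=⊤  new=⊤  stable

Least fixpoint reached:
  node 0: ⊤
  node 1: 1
  node 2: ⊤

yes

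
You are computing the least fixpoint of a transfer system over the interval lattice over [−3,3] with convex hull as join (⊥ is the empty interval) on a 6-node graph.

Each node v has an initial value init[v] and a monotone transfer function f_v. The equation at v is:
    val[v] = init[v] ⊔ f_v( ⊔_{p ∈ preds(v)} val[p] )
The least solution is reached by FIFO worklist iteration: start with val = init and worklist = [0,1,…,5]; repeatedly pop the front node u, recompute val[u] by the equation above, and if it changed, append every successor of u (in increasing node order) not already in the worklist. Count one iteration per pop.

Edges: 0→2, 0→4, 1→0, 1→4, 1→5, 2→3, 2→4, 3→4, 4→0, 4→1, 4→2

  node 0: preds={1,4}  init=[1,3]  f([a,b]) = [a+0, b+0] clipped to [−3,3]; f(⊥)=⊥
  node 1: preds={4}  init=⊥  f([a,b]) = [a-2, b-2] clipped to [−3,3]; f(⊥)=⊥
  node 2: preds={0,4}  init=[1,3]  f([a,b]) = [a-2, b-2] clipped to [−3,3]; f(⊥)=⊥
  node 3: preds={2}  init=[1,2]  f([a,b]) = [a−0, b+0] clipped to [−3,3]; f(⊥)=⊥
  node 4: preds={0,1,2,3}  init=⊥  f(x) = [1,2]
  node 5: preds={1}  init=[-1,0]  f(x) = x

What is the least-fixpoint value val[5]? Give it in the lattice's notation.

Iteration log — 15 steps:
  step 1. node 0  ⊔preds=⊥  new=[1,3]  stable
  step 2. node 1  ⊔preds=⊥  new=⊥  stable
  step 3. node 2  ⊔preds=[1,3]  new=[-1,3]  old=[1,3]  +wl: 
  step 4. node 3  ⊔preds=[-1,3]  new=[-1,3]  old=[1,2]  +wl: 
  step 5. node 4  ⊔preds=[-1,3]  new=[1,2]  old=⊥  +wl: 0,1,2
  step 6. node 5  ⊔preds=⊥  new=[-1,0]  stable
  step 7. node 0  ⊔preds=[1,2]  new=[1,3]  stable
  step 8. node 1  ⊔preds=[1,2]  new=[-1,0]  old=⊥  +wl: 0,4,5
  step 9. node 2  ⊔preds=[1,3]  new=[-1,3]  stable
  step 10. node 0  ⊔preds=[-1,2]  new=[-1,3]  old=[1,3]  +wl: 2
  step 11. node 4  ⊔preds=[-1,3]  new=[1,2]  stable
  step 12. node 5  ⊔preds=[-1,0]  new=[-1,0]  stable
  step 13. node 2  ⊔preds=[-1,3]  new=[-3,3]  old=[-1,3]  +wl: 3,4
  step 14. node 3  ⊔preds=[-3,3]  new=[-3,3]  old=[-1,3]  +wl: 
  step 15. node 4  ⊔preds=[-3,3]  new=[1,2]  stable

Least fixpoint reached:
  node 0: [-1,3]
  node 1: [-1,0]
  node 2: [-3,3]
  node 3: [-3,3]
  node 4: [1,2]
  node 5: [-1,0]

[-1,0]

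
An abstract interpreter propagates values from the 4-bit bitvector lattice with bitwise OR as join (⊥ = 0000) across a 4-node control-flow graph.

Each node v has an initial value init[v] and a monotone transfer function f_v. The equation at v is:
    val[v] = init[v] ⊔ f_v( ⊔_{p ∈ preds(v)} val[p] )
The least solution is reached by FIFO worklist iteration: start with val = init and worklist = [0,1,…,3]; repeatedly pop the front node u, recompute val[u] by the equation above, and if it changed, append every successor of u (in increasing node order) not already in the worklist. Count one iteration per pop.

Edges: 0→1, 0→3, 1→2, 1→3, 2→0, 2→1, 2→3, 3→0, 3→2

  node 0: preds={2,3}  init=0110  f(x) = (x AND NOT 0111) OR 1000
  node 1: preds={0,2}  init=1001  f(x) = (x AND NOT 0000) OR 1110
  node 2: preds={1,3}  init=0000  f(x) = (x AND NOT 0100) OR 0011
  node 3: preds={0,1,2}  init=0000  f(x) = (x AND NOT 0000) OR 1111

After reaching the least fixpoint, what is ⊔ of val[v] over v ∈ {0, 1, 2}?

1111

Worklist (7 pops):
  #1 pop 0: in=0000 → 1110 (was 0110); enqueue []
  #2 pop 1: in=1110 → 1111 (was 1001); enqueue []
  #3 pop 2: in=1111 → 1011 (was 0000); enqueue [0,1]
  #4 pop 3: in=1111 → 1111 (was 0000); enqueue [2]
  #5 pop 0: in=1111 → 1110 (no change)
  #6 pop 1: in=1111 → 1111 (no change)
  #7 pop 2: in=1111 → 1011 (no change)

Fixpoint:
  val[0] = 1110
  val[1] = 1111
  val[2] = 1011
  val[3] = 1111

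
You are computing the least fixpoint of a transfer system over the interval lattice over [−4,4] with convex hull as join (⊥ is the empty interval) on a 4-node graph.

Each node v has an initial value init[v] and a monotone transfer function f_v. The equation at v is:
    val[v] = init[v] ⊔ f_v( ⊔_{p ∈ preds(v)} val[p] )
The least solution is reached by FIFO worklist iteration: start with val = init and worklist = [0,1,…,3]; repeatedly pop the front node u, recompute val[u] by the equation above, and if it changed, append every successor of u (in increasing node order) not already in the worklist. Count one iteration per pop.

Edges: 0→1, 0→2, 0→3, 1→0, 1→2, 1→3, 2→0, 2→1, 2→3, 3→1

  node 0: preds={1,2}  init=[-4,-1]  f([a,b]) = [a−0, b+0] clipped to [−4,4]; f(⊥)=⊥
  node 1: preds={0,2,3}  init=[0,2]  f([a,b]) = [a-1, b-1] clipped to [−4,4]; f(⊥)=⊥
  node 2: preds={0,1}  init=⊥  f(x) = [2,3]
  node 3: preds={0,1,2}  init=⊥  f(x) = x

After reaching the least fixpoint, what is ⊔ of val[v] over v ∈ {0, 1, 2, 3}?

[-4,3]

Trace (8 dequeues):
  [1] u=0 | in [0,2] | out [-4,2] | prev [-4,-1] | push {}
  [2] u=1 | in [-4,2] | out [-4,2] | prev [0,2] | push {0}
  [3] u=2 | in [-4,2] | out [2,3] | prev ⊥ | push {1}
  [4] u=3 | in [-4,3] | out [-4,3] | prev ⊥ | push {}
  [5] u=0 | in [-4,3] | out [-4,3] | prev [-4,2] | push {2,3}
  [6] u=1 | in [-4,3] | out [-4,2] | ==
  [7] u=2 | in [-4,3] | out [2,3] | ==
  [8] u=3 | in [-4,3] | out [-4,3] | ==

Converged values:
  [0] [-4,3]
  [1] [-4,2]
  [2] [2,3]
  [3] [-4,3]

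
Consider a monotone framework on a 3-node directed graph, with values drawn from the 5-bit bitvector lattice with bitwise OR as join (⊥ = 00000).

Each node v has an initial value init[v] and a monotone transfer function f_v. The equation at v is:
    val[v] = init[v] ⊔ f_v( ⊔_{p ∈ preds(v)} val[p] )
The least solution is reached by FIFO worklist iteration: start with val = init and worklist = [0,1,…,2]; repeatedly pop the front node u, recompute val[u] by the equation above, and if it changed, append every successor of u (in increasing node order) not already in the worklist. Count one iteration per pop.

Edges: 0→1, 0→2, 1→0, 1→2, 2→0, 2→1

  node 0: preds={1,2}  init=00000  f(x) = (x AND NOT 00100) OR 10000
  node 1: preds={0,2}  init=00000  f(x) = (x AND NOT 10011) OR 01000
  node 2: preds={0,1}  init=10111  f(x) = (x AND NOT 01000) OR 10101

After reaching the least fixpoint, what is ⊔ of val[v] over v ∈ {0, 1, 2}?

Worklist (6 pops):
  #1 pop 0: in=10111 → 10011 (was 00000); enqueue []
  #2 pop 1: in=10111 → 01100 (was 00000); enqueue [0]
  #3 pop 2: in=11111 → 10111 (no change)
  #4 pop 0: in=11111 → 11011 (was 10011); enqueue [1,2]
  #5 pop 1: in=11111 → 01100 (no change)
  #6 pop 2: in=11111 → 10111 (no change)

Fixpoint:
  val[0] = 11011
  val[1] = 01100
  val[2] = 10111

11111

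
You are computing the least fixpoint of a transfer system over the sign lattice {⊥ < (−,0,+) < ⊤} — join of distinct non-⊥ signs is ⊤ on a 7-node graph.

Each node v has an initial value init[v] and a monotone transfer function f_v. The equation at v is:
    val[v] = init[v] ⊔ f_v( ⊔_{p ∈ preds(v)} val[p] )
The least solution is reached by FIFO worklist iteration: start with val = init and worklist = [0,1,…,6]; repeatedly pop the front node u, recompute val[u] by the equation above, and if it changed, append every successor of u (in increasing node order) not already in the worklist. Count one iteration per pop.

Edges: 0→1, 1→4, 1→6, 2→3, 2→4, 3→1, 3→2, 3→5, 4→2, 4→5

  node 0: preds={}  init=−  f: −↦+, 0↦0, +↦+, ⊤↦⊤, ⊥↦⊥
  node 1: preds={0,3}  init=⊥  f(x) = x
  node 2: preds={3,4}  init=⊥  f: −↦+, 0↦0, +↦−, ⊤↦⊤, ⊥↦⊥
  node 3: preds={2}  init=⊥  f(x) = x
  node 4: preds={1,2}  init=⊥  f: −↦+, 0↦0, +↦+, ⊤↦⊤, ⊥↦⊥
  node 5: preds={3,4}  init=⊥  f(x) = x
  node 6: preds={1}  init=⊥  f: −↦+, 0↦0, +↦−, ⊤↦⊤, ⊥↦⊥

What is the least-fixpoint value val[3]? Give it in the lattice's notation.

Trace (20 dequeues):
  [1] u=0 | in ⊥ | out − | ==
  [2] u=1 | in − | out − | prev ⊥ | push {}
  [3] u=2 | in ⊥ | out ⊥ | ==
  [4] u=3 | in ⊥ | out ⊥ | ==
  [5] u=4 | in − | out + | prev ⊥ | push {2}
  [6] u=5 | in + | out + | prev ⊥ | push {}
  [7] u=6 | in − | out + | prev ⊥ | push {}
  [8] u=2 | in + | out − | prev ⊥ | push {3,4}
  [9] u=3 | in − | out − | prev ⊥ | push {1,2,5}
  [10] u=4 | in − | out + | ==
  [11] u=1 | in − | out − | ==
  [12] u=2 | in ⊤ | out ⊤ | prev − | push {3,4}
  [13] u=5 | in ⊤ | out ⊤ | prev + | push {}
  [14] u=3 | in ⊤ | out ⊤ | prev − | push {1,2,5}
  [15] u=4 | in ⊤ | out ⊤ | prev + | push {}
  [16] u=1 | in ⊤ | out ⊤ | prev − | push {4,6}
  [17] u=2 | in ⊤ | out ⊤ | ==
  [18] u=5 | in ⊤ | out ⊤ | ==
  [19] u=4 | in ⊤ | out ⊤ | ==
  [20] u=6 | in ⊤ | out ⊤ | prev + | push {}

Converged values:
  [0] −
  [1] ⊤
  [2] ⊤
  [3] ⊤
  [4] ⊤
  [5] ⊤
  [6] ⊤

⊤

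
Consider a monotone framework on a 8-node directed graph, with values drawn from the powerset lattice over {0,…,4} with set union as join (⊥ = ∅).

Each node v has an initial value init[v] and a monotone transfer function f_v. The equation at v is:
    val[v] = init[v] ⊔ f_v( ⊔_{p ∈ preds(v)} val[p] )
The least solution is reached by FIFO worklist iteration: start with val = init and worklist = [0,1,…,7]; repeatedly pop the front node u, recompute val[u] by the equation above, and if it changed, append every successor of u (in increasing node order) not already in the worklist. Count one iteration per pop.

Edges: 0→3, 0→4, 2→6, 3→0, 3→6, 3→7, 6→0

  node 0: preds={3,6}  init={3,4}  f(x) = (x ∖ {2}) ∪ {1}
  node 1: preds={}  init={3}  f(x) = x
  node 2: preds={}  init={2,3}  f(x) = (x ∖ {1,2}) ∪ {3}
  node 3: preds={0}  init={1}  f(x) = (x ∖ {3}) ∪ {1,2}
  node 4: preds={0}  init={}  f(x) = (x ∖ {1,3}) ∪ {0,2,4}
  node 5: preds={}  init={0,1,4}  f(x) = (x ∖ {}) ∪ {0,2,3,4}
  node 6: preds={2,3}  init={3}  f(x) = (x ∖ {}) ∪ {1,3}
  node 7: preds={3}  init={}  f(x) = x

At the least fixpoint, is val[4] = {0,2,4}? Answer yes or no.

yes

Worklist (9 pops):
  #1 pop 0: in={1,3} → {1,3,4} (was {3,4}); enqueue []
  #2 pop 1: in={} → {3} (no change)
  #3 pop 2: in={} → {2,3} (no change)
  #4 pop 3: in={1,3,4} → {1,2,4} (was {1}); enqueue [0]
  #5 pop 4: in={1,3,4} → {0,2,4} (was {}); enqueue []
  #6 pop 5: in={} → {0,1,2,3,4} (was {0,1,4}); enqueue []
  #7 pop 6: in={1,2,3,4} → {1,2,3,4} (was {3}); enqueue []
  #8 pop 7: in={1,2,4} → {1,2,4} (was {}); enqueue []
  #9 pop 0: in={1,2,3,4} → {1,3,4} (no change)

Fixpoint:
  val[0] = {1,3,4}
  val[1] = {3}
  val[2] = {2,3}
  val[3] = {1,2,4}
  val[4] = {0,2,4}
  val[5] = {0,1,2,3,4}
  val[6] = {1,2,3,4}
  val[7] = {1,2,4}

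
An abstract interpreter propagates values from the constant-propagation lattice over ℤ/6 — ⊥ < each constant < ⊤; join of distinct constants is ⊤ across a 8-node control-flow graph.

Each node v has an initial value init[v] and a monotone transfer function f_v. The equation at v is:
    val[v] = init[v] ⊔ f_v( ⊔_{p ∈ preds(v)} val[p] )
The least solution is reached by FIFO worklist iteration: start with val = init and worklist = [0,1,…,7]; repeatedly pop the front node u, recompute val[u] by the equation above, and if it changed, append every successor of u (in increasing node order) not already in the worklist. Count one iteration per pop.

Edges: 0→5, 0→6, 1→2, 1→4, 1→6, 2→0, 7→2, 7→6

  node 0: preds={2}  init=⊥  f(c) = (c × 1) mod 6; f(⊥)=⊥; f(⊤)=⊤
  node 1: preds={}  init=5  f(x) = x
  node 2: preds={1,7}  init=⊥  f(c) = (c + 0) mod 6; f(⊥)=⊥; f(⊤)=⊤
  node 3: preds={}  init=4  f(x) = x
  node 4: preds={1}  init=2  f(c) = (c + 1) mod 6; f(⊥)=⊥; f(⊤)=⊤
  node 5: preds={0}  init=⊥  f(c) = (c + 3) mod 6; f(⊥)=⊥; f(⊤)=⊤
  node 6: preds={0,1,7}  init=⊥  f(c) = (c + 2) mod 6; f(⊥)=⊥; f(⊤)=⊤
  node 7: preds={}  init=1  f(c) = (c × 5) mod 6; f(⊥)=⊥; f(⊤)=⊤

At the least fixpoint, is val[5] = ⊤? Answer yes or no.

yes

Worklist (11 pops):
  #1 pop 0: in=⊥ → ⊥ (no change)
  #2 pop 1: in=⊥ → 5 (no change)
  #3 pop 2: in=⊤ → ⊤ (was ⊥); enqueue [0]
  #4 pop 3: in=⊥ → 4 (no change)
  #5 pop 4: in=5 → ⊤ (was 2); enqueue []
  #6 pop 5: in=⊥ → ⊥ (no change)
  #7 pop 6: in=⊤ → ⊤ (was ⊥); enqueue []
  #8 pop 7: in=⊥ → 1 (no change)
  #9 pop 0: in=⊤ → ⊤ (was ⊥); enqueue [5,6]
  #10 pop 5: in=⊤ → ⊤ (was ⊥); enqueue []
  #11 pop 6: in=⊤ → ⊤ (no change)

Fixpoint:
  val[0] = ⊤
  val[1] = 5
  val[2] = ⊤
  val[3] = 4
  val[4] = ⊤
  val[5] = ⊤
  val[6] = ⊤
  val[7] = 1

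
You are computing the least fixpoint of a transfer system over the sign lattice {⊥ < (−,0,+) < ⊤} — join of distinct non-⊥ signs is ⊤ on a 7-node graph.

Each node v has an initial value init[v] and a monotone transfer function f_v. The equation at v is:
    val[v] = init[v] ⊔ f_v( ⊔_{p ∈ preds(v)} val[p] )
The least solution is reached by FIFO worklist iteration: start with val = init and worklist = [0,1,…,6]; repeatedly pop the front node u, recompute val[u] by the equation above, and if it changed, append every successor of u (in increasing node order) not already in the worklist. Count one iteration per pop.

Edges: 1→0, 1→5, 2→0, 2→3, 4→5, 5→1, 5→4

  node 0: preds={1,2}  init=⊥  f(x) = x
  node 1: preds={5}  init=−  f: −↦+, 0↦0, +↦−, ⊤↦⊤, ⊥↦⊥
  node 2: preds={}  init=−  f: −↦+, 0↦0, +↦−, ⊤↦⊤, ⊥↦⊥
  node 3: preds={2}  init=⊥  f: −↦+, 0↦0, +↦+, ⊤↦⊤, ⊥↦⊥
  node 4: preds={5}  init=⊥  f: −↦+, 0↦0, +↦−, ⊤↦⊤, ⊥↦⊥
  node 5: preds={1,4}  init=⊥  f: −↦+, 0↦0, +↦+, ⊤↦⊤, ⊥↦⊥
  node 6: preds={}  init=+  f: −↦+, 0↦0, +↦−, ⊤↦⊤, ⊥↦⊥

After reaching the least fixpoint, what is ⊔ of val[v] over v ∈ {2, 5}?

⊤

Worklist (10 pops):
  #1 pop 0: in=− → − (was ⊥); enqueue []
  #2 pop 1: in=⊥ → − (no change)
  #3 pop 2: in=⊥ → − (no change)
  #4 pop 3: in=− → + (was ⊥); enqueue []
  #5 pop 4: in=⊥ → ⊥ (no change)
  #6 pop 5: in=− → + (was ⊥); enqueue [1,4]
  #7 pop 6: in=⊥ → + (no change)
  #8 pop 1: in=+ → − (no change)
  #9 pop 4: in=+ → − (was ⊥); enqueue [5]
  #10 pop 5: in=− → + (no change)

Fixpoint:
  val[0] = −
  val[1] = −
  val[2] = −
  val[3] = +
  val[4] = −
  val[5] = +
  val[6] = +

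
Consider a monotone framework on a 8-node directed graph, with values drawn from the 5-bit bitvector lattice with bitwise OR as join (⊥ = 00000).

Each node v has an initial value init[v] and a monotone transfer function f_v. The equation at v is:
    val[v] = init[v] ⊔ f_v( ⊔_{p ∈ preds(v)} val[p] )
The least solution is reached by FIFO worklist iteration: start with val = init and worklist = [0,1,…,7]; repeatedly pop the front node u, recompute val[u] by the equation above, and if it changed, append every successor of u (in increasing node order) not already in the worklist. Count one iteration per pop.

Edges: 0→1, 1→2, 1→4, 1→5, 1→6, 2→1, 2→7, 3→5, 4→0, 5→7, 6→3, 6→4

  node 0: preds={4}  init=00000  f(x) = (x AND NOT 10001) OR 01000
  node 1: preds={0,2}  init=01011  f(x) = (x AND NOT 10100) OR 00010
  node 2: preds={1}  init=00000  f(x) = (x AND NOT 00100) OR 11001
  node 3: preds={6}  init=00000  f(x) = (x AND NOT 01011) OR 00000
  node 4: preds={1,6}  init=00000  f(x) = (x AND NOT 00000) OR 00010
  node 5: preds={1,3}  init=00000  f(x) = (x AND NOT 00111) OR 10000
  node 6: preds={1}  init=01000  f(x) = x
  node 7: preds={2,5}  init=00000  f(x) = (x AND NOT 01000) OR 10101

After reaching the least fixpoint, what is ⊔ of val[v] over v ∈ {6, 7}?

Worklist (13 pops):
  #1 pop 0: in=00000 → 01000 (was 00000); enqueue []
  #2 pop 1: in=01000 → 01011 (no change)
  #3 pop 2: in=01011 → 11011 (was 00000); enqueue [1]
  #4 pop 3: in=01000 → 00000 (no change)
  #5 pop 4: in=01011 → 01011 (was 00000); enqueue [0]
  #6 pop 5: in=01011 → 11000 (was 00000); enqueue []
  #7 pop 6: in=01011 → 01011 (was 01000); enqueue [3,4]
  #8 pop 7: in=11011 → 10111 (was 00000); enqueue []
  #9 pop 1: in=11011 → 01011 (no change)
  #10 pop 0: in=01011 → 01010 (was 01000); enqueue [1]
  #11 pop 3: in=01011 → 00000 (no change)
  #12 pop 4: in=01011 → 01011 (no change)
  #13 pop 1: in=11011 → 01011 (no change)

Fixpoint:
  val[0] = 01010
  val[1] = 01011
  val[2] = 11011
  val[3] = 00000
  val[4] = 01011
  val[5] = 11000
  val[6] = 01011
  val[7] = 10111

11111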